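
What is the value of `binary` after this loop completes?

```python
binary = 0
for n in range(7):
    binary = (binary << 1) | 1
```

Build 7 consecutive 1-bits: 0b1111111
`binary` takes the values: 0 → 1 → 3 → 7 → 15 → 31 → 63 → 127

Answer: 127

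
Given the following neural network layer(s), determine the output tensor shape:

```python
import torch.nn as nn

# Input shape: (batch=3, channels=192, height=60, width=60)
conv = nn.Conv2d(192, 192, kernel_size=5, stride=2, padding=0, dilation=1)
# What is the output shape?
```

Input: (3, 192, 60, 60) -> Output: (3, 192, 28, 28)

Answer: (3, 192, 28, 28)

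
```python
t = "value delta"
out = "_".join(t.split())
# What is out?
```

Trace:
`t = "value delta"` → t = 'value delta'
`out = "_".join(t.split())` → out = 'value_delta'
So out = 'value_delta'

Answer: 'value_delta'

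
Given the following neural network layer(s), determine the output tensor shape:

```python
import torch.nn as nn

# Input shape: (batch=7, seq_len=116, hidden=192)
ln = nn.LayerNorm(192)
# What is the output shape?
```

Input: (7, 116, 192) -> Output: (7, 116, 192)

Answer: (7, 116, 192)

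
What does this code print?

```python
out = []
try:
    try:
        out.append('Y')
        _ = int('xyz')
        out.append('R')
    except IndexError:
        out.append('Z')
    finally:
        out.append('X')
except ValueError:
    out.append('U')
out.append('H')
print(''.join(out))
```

Execution trace: 'Y' (inner try body) → 'X' (inner finally) → 'U' (outer except ValueError) → 'H' (after the try/except). Output: YXUH

Answer: YXUH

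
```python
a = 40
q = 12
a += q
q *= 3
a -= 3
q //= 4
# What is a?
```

Trace:
`a = 40` → a = 40
`q = 12` → q = 12
`a += q` → a = 52
`q *= 3` → q = 36
`a -= 3` → a = 49
`q //= 4` → q = 9
So a = 49

Answer: 49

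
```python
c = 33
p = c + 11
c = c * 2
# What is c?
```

Trace:
`c = 33` → c = 33
`p = c + 11` → p = 44
`c = c * 2` → c = 66
So c = 66

Answer: 66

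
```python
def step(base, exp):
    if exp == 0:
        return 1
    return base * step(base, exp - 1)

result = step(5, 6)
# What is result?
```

step(5, 6) = 5 * 5 * 5 * 5 * 5 * 5 = 15625

Answer: 15625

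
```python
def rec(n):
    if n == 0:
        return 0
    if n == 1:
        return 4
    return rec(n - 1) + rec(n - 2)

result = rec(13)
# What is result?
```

Build up from base cases: rec(0)=0, rec(1)=4, rec(2)=4, rec(3)=8, rec(4)=12, rec(5)=20, rec(6)=32, ..., rec(13)=932

Answer: 932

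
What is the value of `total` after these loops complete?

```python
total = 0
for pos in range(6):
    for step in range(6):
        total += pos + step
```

Sum of all pos+step for pos,step in 6x6
`total` takes the values: 0 → 1 → 3 → 6 → 10 → 15 → 16 → 18 → 21 → 25 → 30 → 36 → 38 → 41 → 45 → 50 → 56 → 63 → 66 → 70 → 75 → 81 → 88 → 96 → 100 → 105 → 111 → 118 → 126 → 135 → 140 → 146 → 153 → 161 → 170 → 180

Answer: 180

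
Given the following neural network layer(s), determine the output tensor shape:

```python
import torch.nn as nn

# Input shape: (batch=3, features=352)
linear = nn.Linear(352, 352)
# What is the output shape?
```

Input: (3, 352) -> Output: (3, 352)

Answer: (3, 352)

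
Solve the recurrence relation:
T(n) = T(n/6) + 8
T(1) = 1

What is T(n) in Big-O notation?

Each step divides n by 6 and adds 8. After log_6(n) steps we reach T(1)=1. So T(n) = 8·log_6(n) + 1 = O(log n).

Answer: O(log n)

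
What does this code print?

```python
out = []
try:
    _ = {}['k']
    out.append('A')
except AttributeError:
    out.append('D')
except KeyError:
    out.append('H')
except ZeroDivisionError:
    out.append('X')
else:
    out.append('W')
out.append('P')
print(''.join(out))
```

Execution trace: 'H' (except KeyError) → 'P' (after the try/except). Output: HP

Answer: HP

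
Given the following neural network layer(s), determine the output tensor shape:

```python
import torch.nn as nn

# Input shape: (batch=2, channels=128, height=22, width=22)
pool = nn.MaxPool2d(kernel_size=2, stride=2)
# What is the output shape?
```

Input: (2, 128, 22, 22) -> Output: (2, 128, 11, 11)

Answer: (2, 128, 11, 11)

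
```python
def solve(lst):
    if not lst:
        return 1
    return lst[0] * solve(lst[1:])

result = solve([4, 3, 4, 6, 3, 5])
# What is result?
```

Product over [4, 3, 4, 6, 3, 5] = 4 * 3 * 4 * 6 * 3 * 5 = 4320

Answer: 4320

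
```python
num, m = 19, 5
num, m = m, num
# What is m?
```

Trace:
`num, m = 19, 5` → num = 19; m = 5
`num, m = m, num` → num = 5; m = 19
So m = 19

Answer: 19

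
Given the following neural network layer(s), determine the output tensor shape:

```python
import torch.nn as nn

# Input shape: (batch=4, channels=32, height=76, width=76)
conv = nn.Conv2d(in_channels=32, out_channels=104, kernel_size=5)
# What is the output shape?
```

Input: (4, 32, 76, 76) -> Output: (4, 104, 72, 72)

Answer: (4, 104, 72, 72)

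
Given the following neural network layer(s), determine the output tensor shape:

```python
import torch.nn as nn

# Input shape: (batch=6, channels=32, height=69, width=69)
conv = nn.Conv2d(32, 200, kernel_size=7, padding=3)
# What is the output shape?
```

Input: (6, 32, 69, 69) -> Output: (6, 200, 69, 69)

Answer: (6, 200, 69, 69)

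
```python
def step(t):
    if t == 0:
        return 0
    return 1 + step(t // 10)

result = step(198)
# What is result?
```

Count of digits of 198: 3

Answer: 3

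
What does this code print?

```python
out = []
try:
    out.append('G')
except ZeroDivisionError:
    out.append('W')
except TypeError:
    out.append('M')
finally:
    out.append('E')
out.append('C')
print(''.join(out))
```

Execution trace: 'G' (try body, no exception) → 'E' (finally) → 'C' (after the try/except). Output: GEC

Answer: GEC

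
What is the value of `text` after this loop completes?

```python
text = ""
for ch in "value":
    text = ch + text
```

Reverse 'value'
`text` takes the values: "" → "v" → "av" → "lav" → "ulav" → "eulav"

Answer: "eulav"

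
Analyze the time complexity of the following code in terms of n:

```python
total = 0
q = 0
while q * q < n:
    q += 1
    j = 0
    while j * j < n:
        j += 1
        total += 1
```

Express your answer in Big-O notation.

Each loop level contributes: √n × √n. Multiplying the contributions gives O(n).

Answer: O(n)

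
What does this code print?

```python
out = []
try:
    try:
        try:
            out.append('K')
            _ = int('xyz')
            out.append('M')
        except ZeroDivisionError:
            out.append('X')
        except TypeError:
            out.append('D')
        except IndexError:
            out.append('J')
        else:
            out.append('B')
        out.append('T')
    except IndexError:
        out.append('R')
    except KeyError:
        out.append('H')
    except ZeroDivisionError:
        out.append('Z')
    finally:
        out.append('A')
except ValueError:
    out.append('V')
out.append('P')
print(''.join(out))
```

Execution trace: 'K' (inner try body) → 'A' (finally) → 'V' (outer except ValueError) → 'P' (after the try/except). Output: KAVP

Answer: KAVP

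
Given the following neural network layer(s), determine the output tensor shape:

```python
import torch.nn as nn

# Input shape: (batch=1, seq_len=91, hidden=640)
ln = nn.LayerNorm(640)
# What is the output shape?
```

Input: (1, 91, 640) -> Output: (1, 91, 640)

Answer: (1, 91, 640)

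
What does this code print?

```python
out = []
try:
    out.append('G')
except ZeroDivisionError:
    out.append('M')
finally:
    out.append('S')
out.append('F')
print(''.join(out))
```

Execution trace: 'G' (try body, no exception) → 'S' (finally) → 'F' (after the try/except). Output: GSF

Answer: GSF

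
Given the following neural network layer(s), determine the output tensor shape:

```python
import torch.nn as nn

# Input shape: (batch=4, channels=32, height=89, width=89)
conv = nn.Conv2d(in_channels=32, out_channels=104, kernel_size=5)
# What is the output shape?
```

Input: (4, 32, 89, 89) -> Output: (4, 104, 85, 85)

Answer: (4, 104, 85, 85)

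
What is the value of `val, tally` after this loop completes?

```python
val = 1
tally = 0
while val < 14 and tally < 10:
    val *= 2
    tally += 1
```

Double until >= 14 or 10 iterations
`val, tally` takes the values: (1, 0) → (2, 0) → (2, 1) → (4, 1) → (4, 2) → (8, 2) → (8, 3) → (16, 3) → (16, 4)

Answer: 16, 4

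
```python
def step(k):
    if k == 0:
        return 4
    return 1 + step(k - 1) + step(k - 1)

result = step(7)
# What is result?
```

step(k) = 1 + 2·step(k-1), step(0)=4. Closed form: (4+1)·2^7 - 1 = 639.

Answer: 639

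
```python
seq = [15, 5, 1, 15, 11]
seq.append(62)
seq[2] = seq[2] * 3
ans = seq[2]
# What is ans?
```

Trace:
`seq = [15, 5, 1, 15, 11]` → seq = [15, 5, 1, 15, 11]
`seq.append(62)` → seq = [15, 5, 1, 15, 11, 62]
`seq[2] = seq[2] * 3` → seq = [15, 5, 3, 15, 11, 62]
`ans = seq[2]` → ans = 3
So ans = 3

Answer: 3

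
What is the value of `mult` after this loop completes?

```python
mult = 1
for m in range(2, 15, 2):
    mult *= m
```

Product of even numbers 2 to 14
`mult` takes the values: 1 → 2 → 8 → 48 → 384 → 3840 → 46080 → 645120

Answer: 645120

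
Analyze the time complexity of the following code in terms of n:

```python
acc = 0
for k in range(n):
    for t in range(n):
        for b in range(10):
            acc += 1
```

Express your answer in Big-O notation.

Each loop level contributes: n × n × 1. Multiplying the contributions gives O(n^2).

Answer: O(n^2)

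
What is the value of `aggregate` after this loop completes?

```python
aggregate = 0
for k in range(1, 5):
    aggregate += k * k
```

Sum of squares 1² to 4² = 30
`aggregate` takes the values: 0 → 1 → 5 → 14 → 30

Answer: 30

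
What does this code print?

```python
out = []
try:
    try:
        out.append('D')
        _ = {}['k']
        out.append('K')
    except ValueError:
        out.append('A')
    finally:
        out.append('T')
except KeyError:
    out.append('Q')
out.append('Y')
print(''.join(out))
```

Execution trace: 'D' (try body) → 'T' (finally) → 'Q' (outer except KeyError) → 'Y' (after the try/except). Output: DTQY

Answer: DTQY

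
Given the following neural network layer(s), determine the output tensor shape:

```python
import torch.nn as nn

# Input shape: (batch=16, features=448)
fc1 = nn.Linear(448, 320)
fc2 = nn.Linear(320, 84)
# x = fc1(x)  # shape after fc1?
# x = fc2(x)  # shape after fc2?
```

Input: (16, 448) -> after fc1: (16, 320) -> Output: (16, 84)

Answer: (16, 84)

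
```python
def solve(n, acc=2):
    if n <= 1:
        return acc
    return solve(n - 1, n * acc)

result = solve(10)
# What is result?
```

Accumulator trace (n, acc): (10, 2) -> (9, 20) -> (8, 180) -> (7, 1440) -> (6, 10080) -> (5, 60480) -> (4, 302400) -> (3, 1209600) -> (2, 3628800) -> (1, 7257600) -> return 7257600

Answer: 7257600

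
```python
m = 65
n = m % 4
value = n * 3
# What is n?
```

Trace:
`m = 65` → m = 65
`n = m % 4` → n = 1
`value = n * 3` → value = 3
So n = 1

Answer: 1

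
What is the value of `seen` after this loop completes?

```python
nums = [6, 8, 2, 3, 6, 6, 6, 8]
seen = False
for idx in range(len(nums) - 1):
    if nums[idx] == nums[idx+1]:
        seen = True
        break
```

Check consecutive duplicates in [6, 8, 2, 3, 6, 6, 6, 8]
`seen` takes the values: False → True

Answer: True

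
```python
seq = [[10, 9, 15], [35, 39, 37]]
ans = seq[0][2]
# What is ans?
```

Trace:
`seq = [[10, 9, 15], [35, 39, 37]]` → seq = [[10, 9, 15], [35, 39, 37]]
`ans = seq[0][2]` → ans = 15
So ans = 15

Answer: 15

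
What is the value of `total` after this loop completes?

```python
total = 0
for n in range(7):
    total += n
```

Sum of 0 to 6 = 21
`total` takes the values: 0 → 1 → 3 → 6 → 10 → 15 → 21

Answer: 21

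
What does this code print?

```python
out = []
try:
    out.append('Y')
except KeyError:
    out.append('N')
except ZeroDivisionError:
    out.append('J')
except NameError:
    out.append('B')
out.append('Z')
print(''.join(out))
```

Execution trace: 'Y' (try body, no exception) → 'Z' (after the try/except). Output: YZ

Answer: YZ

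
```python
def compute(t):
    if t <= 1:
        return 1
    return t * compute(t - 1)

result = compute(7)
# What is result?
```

compute(7) = 7 * 6 * 5 * 4 * 3 * 2 * 1 = 5040

Answer: 5040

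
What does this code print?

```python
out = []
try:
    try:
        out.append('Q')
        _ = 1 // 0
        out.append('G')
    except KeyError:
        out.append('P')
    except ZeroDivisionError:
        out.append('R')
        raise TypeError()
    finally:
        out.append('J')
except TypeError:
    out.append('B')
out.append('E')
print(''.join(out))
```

Execution trace: 'Q' (inner try body) → 'R' (inner except ZeroDivisionError) → 'J' (inner finally) → 'B' (outer except TypeError) → 'E' (after the try/except). Output: QRJBE

Answer: QRJBE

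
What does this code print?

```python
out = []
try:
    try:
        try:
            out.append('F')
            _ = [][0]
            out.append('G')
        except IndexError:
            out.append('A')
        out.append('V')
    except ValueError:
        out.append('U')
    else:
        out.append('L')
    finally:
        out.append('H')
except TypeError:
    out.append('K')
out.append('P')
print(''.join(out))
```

Execution trace: 'F' (inner try body) → 'A' (inner except IndexError) → 'V' (try body, no exception) → 'L' (else) → 'H' (finally) → 'P' (after the try/except). Output: FAVLHP

Answer: FAVLHP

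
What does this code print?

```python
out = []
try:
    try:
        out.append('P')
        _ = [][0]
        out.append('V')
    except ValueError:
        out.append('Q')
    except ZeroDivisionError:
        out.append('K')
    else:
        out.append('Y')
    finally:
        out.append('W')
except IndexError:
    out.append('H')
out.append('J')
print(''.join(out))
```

Execution trace: 'P' (try body) → 'W' (finally) → 'H' (outer except IndexError) → 'J' (after the try/except). Output: PWHJ

Answer: PWHJ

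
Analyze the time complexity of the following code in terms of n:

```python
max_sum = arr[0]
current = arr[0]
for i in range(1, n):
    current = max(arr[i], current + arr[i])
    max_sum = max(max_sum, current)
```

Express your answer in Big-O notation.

This is Kadane's algorithm for maximum subarray. Time complexity: O(n).

Answer: O(n)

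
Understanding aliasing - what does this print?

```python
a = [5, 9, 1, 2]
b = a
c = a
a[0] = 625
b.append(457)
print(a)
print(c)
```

Key concept: multiple aliases.
Step by step:
`a = [5, 9, 1, 2]` → a = [5, 9, 1, 2]
`b = a` → b = [5, 9, 1, 2] (same object as a)
`c = a` → c = [5, 9, 1, 2] (same object as a, b)
`a[0] = 625` → a = [625, 9, 1, 2] (same object as b, c); b = [625, 9, 1, 2] (same object as a, c); c = [625, 9, 1, 2] (same object as a, b)
`b.append(457)` → a = [625, 9, 1, 2, 457] (same object as b, c); b = [625, 9, 1, 2, 457] (same object as a, c); c = [625, 9, 1, 2, 457] (same object as a, b)
`print(a)` → prints [625, 9, 1, 2, 457]
`print(c)` → prints [625, 9, 1, 2, 457]

Answer:
[625, 9, 1, 2, 457]
[625, 9, 1, 2, 457]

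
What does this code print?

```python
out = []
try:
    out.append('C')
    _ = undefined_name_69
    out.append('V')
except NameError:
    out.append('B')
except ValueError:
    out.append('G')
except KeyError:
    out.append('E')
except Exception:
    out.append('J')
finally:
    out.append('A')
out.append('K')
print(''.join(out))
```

Execution trace: 'C' (try body) → 'B' (except NameError) → 'A' (finally) → 'K' (after the try/except). Output: CBAK

Answer: CBAK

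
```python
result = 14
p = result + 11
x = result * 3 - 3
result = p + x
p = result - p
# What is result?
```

Trace:
`result = 14` → result = 14
`p = result + 11` → p = 25
`x = result * 3 - 3` → x = 39
`result = p + x` → result = 64
`p = result - p` → p = 39
So result = 64

Answer: 64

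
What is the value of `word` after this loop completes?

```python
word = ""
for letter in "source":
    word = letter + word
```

Reverse 'source'
`word` takes the values: "" → "s" → "os" → "uos" → "ruos" → "cruos" → "ecruos"

Answer: "ecruos"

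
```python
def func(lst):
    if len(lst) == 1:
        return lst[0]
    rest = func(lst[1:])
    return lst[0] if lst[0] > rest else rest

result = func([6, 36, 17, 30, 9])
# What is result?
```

Recursive max over [6, 36, 17, 30, 9] = 36

Answer: 36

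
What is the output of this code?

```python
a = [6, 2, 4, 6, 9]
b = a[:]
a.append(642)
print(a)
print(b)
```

Key concept: slice [:] creates copy.
Step by step:
`a = [6, 2, 4, 6, 9]` → a = [6, 2, 4, 6, 9]
`b = a[:]` → b = [6, 2, 4, 6, 9]
`a.append(642)` → a = [6, 2, 4, 6, 9, 642]
`print(a)` → prints [6, 2, 4, 6, 9, 642]
`print(b)` → prints [6, 2, 4, 6, 9]

Answer:
[6, 2, 4, 6, 9, 642]
[6, 2, 4, 6, 9]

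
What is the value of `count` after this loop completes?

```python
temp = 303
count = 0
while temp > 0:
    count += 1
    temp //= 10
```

Count digits by repeated division by 10
`count` takes the values: 0 → 1 → 2 → 3

Answer: 3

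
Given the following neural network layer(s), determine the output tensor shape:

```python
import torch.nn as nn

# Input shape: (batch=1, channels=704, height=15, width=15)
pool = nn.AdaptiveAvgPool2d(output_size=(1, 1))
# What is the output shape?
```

Input: (1, 704, 15, 15) -> Output: (1, 704, 1, 1)

Answer: (1, 704, 1, 1)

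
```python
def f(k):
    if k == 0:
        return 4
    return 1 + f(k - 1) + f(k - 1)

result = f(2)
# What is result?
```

f(k) = 1 + 2·f(k-1), f(0)=4. Closed form: (4+1)·2^2 - 1 = 19.

Answer: 19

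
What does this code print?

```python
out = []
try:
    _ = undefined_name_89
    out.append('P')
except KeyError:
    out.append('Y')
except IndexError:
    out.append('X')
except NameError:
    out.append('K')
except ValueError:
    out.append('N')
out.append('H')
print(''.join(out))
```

Execution trace: 'K' (except NameError) → 'H' (after the try/except). Output: KH

Answer: KH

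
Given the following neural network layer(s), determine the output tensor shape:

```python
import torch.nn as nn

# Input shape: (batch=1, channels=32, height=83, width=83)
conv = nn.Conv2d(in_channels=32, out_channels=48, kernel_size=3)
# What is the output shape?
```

Input: (1, 32, 83, 83) -> Output: (1, 48, 81, 81)

Answer: (1, 48, 81, 81)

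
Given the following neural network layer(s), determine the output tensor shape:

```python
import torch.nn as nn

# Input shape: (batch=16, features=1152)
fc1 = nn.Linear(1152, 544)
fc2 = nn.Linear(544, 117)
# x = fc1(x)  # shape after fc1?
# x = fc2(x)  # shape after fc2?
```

Input: (16, 1152) -> after fc1: (16, 544) -> Output: (16, 117)

Answer: (16, 117)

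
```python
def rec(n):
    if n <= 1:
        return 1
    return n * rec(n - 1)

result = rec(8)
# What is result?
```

rec(8) = 8 * 7 * 6 * 5 * 4 * 3 * 2 * 1 = 40320

Answer: 40320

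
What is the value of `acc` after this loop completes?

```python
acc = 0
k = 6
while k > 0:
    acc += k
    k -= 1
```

Sum 6 down to 1
`acc` takes the values: 0 → 6 → 11 → 15 → 18 → 20 → 21

Answer: 21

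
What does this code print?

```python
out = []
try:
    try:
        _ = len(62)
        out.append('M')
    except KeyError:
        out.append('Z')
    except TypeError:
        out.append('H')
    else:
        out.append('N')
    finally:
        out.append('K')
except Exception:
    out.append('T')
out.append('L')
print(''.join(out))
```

Execution trace: 'H' (inner except TypeError) → 'K' (inner finally) → 'L' (after the try/except). Output: HKL

Answer: HKL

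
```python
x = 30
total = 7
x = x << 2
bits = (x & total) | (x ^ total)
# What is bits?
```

Trace:
`x = 30` → x = 30
`total = 7` → total = 7
`x = x << 2` → x = 120
`bits = (x & total) | (x ^ total)` → bits = 127
So bits = 127

Answer: 127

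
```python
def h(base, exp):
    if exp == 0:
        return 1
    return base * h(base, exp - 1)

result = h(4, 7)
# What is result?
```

h(4, 7) = 4 * 4 * 4 * 4 * 4 * 4 * 4 = 16384

Answer: 16384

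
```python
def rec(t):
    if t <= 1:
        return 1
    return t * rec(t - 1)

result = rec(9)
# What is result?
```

rec(9) = 9 * 8 * 7 * 6 * 5 * 4 * 3 * 2 * 1 = 362880

Answer: 362880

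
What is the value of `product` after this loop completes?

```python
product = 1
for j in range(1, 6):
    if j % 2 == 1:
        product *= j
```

Product of odd numbers 1 to 5
`product` takes the values: 1 → 3 → 15

Answer: 15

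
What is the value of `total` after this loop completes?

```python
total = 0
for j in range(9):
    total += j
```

Sum of 0 to 8 = 36
`total` takes the values: 0 → 1 → 3 → 6 → 10 → 15 → 21 → 28 → 36

Answer: 36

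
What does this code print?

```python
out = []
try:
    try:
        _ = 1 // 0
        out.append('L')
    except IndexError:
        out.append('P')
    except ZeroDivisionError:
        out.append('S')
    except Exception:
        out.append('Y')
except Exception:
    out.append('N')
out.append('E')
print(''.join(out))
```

Execution trace: 'S' (inner except ZeroDivisionError) → 'E' (after the try/except). Output: SE

Answer: SE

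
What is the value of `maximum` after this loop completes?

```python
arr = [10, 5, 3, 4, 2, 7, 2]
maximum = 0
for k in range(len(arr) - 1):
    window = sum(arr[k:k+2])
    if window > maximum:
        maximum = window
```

Max sum of 2-element window in [10, 5, 3, 4, 2, 7, 2]
`maximum` takes the values: 0 → 15

Answer: 15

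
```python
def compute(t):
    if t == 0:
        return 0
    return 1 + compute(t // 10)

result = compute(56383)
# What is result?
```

Count of digits of 56383: 5

Answer: 5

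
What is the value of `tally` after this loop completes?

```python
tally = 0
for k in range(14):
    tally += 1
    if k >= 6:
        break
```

Loop breaks when k reaches 6, tally is 7
`tally` takes the values: 0 → 1 → 2 → 3 → 4 → 5 → 6 → 7

Answer: 7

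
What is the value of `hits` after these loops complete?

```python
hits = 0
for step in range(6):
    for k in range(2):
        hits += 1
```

6 * 2 = 12
`hits` takes the values: 0 → 1 → 2 → 3 → 4 → 5 → 6 → 7 → 8 → 9 → 10 → 11 → 12

Answer: 12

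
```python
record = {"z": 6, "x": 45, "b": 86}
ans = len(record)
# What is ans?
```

Trace:
`record = {"z": 6, "x": 45, "b": 86}` → record = {'z': 6, 'x': 45, 'b': 86}
`ans = len(record)` → ans = 3
So ans = 3

Answer: 3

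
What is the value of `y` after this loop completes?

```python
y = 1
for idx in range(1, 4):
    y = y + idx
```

Start at 1, add 1 through 3
`y` takes the values: 1 → 2 → 4 → 7

Answer: 7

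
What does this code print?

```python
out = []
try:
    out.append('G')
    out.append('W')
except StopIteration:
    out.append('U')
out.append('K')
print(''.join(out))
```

Execution trace: 'G' (try body) → 'W' (try body, no exception) → 'K' (after the try/except). Output: GWK

Answer: GWK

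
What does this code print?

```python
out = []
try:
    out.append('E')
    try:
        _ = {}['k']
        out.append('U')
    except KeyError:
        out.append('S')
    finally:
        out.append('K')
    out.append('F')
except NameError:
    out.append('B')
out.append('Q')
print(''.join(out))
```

Execution trace: 'E' (try body) → 'S' (inner except KeyError) → 'K' (inner finally) → 'F' (try body, no exception) → 'Q' (after the try/except). Output: ESKFQ

Answer: ESKFQ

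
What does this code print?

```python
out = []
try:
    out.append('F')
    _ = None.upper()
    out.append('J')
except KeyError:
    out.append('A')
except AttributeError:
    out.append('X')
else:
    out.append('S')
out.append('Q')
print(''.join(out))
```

Execution trace: 'F' (try body) → 'X' (except AttributeError) → 'Q' (after the try/except). Output: FXQ

Answer: FXQ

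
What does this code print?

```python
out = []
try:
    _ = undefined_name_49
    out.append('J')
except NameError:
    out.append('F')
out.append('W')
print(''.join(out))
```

Execution trace: 'F' (except NameError) → 'W' (after the try/except). Output: FW

Answer: FW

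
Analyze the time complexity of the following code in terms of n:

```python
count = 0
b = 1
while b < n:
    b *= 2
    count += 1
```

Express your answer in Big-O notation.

Each loop level contributes: log n. Multiplying the contributions gives O(log n).

Answer: O(log n)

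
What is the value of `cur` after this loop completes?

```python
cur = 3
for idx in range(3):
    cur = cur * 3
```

Multiply by 3, 3 times: 3 * 3^3 = 81
`cur` takes the values: 3 → 9 → 27 → 81

Answer: 81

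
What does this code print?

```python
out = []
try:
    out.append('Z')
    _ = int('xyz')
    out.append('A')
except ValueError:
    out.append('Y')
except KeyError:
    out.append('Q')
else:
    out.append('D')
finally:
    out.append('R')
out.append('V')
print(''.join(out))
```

Execution trace: 'Z' (try body) → 'Y' (except ValueError) → 'R' (finally) → 'V' (after the try/except). Output: ZYRV

Answer: ZYRV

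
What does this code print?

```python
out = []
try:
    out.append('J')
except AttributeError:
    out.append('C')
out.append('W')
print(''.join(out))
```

Execution trace: 'J' (try body, no exception) → 'W' (after the try/except). Output: JW

Answer: JW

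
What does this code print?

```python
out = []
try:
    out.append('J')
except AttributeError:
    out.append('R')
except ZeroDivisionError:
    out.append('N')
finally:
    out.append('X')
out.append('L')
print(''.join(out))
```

Execution trace: 'J' (try body, no exception) → 'X' (finally) → 'L' (after the try/except). Output: JXL

Answer: JXL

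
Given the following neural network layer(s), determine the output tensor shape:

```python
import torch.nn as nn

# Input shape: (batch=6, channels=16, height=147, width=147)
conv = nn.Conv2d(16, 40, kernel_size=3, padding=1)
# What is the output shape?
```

Input: (6, 16, 147, 147) -> Output: (6, 40, 147, 147)

Answer: (6, 40, 147, 147)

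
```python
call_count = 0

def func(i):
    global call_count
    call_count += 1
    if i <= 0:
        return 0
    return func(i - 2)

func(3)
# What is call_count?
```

Linear recursion stepping by 2: 3 calls from i=3 down to ≤0.

Answer: 3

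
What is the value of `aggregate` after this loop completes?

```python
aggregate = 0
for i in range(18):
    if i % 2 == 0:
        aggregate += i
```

Sum of even numbers 0 to 17
`aggregate` takes the values: 0 → 2 → 6 → 12 → 20 → 30 → 42 → 56 → 72

Answer: 72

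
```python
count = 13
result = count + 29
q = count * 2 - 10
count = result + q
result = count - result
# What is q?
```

Trace:
`count = 13` → count = 13
`result = count + 29` → result = 42
`q = count * 2 - 10` → q = 16
`count = result + q` → count = 58
`result = count - result` → result = 16
So q = 16

Answer: 16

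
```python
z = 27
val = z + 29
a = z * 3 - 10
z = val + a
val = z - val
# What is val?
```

Trace:
`z = 27` → z = 27
`val = z + 29` → val = 56
`a = z * 3 - 10` → a = 71
`z = val + a` → z = 127
`val = z - val` → val = 71
So val = 71

Answer: 71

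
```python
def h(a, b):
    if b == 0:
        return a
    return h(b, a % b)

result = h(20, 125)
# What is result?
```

h(20, 125) -> h(125, 20) -> h(20, 5) -> h(5, 0) -> 5

Answer: 5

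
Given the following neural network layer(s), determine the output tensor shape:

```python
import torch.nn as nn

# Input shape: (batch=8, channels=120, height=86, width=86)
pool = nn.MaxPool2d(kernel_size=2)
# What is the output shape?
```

Input: (8, 120, 86, 86) -> Output: (8, 120, 43, 43)

Answer: (8, 120, 43, 43)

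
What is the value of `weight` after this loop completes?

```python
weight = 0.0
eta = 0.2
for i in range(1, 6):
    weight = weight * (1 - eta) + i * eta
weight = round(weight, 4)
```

Moving average with lr=0.2
`weight` takes the values: 0.0 → 0.2 → 0.56 → 1.048 → 1.6384 → 2.31072 → 2.3107

Answer: 2.3107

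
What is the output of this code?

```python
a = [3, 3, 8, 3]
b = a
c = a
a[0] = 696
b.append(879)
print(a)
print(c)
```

Key concept: multiple aliases.
Step by step:
`a = [3, 3, 8, 3]` → a = [3, 3, 8, 3]
`b = a` → b = [3, 3, 8, 3] (same object as a)
`c = a` → c = [3, 3, 8, 3] (same object as a, b)
`a[0] = 696` → a = [696, 3, 8, 3] (same object as b, c); b = [696, 3, 8, 3] (same object as a, c); c = [696, 3, 8, 3] (same object as a, b)
`b.append(879)` → a = [696, 3, 8, 3, 879] (same object as b, c); b = [696, 3, 8, 3, 879] (same object as a, c); c = [696, 3, 8, 3, 879] (same object as a, b)
`print(a)` → prints [696, 3, 8, 3, 879]
`print(c)` → prints [696, 3, 8, 3, 879]

Answer:
[696, 3, 8, 3, 879]
[696, 3, 8, 3, 879]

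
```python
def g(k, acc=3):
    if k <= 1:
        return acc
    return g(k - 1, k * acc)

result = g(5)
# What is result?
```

Accumulator trace (n, acc): (5, 3) -> (4, 15) -> (3, 60) -> (2, 180) -> (1, 360) -> return 360

Answer: 360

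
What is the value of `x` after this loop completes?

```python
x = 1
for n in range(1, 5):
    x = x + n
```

Start at 1, add 1 through 4
`x` takes the values: 1 → 2 → 4 → 7 → 11

Answer: 11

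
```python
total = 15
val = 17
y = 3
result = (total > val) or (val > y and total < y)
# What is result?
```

Trace:
`total = 15` → total = 15
`val = 17` → val = 17
`y = 3` → y = 3
`result = (total > val) or (val > y and total < y)` → result = False
So result = False

Answer: False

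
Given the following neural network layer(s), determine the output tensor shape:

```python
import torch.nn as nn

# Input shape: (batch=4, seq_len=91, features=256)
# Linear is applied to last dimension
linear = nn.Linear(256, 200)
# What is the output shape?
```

Input: (4, 91, 256) -> Output: (4, 91, 200)

Answer: (4, 91, 200)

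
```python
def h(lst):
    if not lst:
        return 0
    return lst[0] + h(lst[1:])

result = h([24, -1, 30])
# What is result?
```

24 + (-1) + 30 + 0 = 53

Answer: 53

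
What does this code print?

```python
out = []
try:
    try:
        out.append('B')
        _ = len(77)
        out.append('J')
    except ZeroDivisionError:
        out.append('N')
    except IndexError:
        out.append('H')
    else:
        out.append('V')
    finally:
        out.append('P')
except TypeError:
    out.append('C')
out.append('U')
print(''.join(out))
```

Execution trace: 'B' (try body) → 'P' (finally) → 'C' (outer except TypeError) → 'U' (after the try/except). Output: BPCU

Answer: BPCU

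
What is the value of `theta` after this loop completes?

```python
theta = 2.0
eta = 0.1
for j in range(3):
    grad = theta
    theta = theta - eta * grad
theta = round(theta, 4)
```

Gradient descent: w = 2.0 * (1 - 0.1)^3
`theta` takes the values: 2.0 → 1.8 → 1.62 → 1.458

Answer: 1.458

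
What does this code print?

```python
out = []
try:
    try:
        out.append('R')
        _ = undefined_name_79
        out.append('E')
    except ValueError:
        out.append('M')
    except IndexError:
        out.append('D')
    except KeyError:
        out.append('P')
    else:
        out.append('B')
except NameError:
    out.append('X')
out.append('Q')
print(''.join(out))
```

Execution trace: 'R' (try body) → 'X' (outer except NameError) → 'Q' (after the try/except). Output: RXQ

Answer: RXQ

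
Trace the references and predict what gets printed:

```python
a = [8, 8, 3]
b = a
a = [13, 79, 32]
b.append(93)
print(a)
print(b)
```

Key concept: rebinding vs mutation: a is rebound to a new list, b still points at the original.
Step by step:
`a = [8, 8, 3]` → a = [8, 8, 3]
`b = a` → b = [8, 8, 3] (same object as a)
`a = [13, 79, 32]` → a = [13, 79, 32]
`b.append(93)` → b = [8, 8, 3, 93]
`print(a)` → prints [13, 79, 32]
`print(b)` → prints [8, 8, 3, 93]

Answer:
[13, 79, 32]
[8, 8, 3, 93]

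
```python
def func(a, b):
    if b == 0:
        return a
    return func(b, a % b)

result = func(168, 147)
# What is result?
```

func(168, 147) -> func(147, 21) -> func(21, 0) -> 21

Answer: 21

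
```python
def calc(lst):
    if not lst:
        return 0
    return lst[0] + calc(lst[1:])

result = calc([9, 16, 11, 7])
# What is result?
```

9 + 16 + 11 + 7 + 0 = 43

Answer: 43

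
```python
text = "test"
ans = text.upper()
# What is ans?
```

Trace:
`text = "test"` → text = 'test'
`ans = text.upper()` → ans = 'TEST'
So ans = 'TEST'

Answer: 'TEST'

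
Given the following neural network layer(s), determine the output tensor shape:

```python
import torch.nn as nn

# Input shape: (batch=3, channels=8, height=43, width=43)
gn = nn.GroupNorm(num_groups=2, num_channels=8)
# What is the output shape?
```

Input: (3, 8, 43, 43) -> Output: (3, 8, 43, 43)

Answer: (3, 8, 43, 43)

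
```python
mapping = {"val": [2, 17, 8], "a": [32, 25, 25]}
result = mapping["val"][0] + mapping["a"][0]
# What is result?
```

Trace:
`mapping = {"val": [2, 17, 8], "a": [32, 25, 25]}` → mapping = {'val': [2, 17, 8], 'a': [32, 25, 25]}
`result = mapping["val"][0] + mapping["a"][0]` → result = 34
So result = 34

Answer: 34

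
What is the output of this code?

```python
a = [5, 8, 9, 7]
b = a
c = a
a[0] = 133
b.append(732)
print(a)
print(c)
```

Key concept: multiple aliases.
Step by step:
`a = [5, 8, 9, 7]` → a = [5, 8, 9, 7]
`b = a` → b = [5, 8, 9, 7] (same object as a)
`c = a` → c = [5, 8, 9, 7] (same object as a, b)
`a[0] = 133` → a = [133, 8, 9, 7] (same object as b, c); b = [133, 8, 9, 7] (same object as a, c); c = [133, 8, 9, 7] (same object as a, b)
`b.append(732)` → a = [133, 8, 9, 7, 732] (same object as b, c); b = [133, 8, 9, 7, 732] (same object as a, c); c = [133, 8, 9, 7, 732] (same object as a, b)
`print(a)` → prints [133, 8, 9, 7, 732]
`print(c)` → prints [133, 8, 9, 7, 732]

Answer:
[133, 8, 9, 7, 732]
[133, 8, 9, 7, 732]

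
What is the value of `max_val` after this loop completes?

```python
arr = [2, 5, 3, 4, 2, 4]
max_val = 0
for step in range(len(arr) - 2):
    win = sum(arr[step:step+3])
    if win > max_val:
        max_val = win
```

Max sum of 3-element window in [2, 5, 3, 4, 2, 4]
`max_val` takes the values: 0 → 10 → 12

Answer: 12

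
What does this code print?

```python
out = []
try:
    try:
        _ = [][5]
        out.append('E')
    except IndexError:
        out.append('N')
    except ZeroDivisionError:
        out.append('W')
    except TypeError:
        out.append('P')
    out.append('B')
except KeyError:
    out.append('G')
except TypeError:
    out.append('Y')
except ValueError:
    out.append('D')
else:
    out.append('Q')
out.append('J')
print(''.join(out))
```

Execution trace: 'N' (inner except IndexError) → 'B' (try body, no exception) → 'Q' (else) → 'J' (after the try/except). Output: NBQJ

Answer: NBQJ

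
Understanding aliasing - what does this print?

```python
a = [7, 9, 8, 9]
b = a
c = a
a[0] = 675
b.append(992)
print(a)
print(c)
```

Key concept: multiple aliases.
Step by step:
`a = [7, 9, 8, 9]` → a = [7, 9, 8, 9]
`b = a` → b = [7, 9, 8, 9] (same object as a)
`c = a` → c = [7, 9, 8, 9] (same object as a, b)
`a[0] = 675` → a = [675, 9, 8, 9] (same object as b, c); b = [675, 9, 8, 9] (same object as a, c); c = [675, 9, 8, 9] (same object as a, b)
`b.append(992)` → a = [675, 9, 8, 9, 992] (same object as b, c); b = [675, 9, 8, 9, 992] (same object as a, c); c = [675, 9, 8, 9, 992] (same object as a, b)
`print(a)` → prints [675, 9, 8, 9, 992]
`print(c)` → prints [675, 9, 8, 9, 992]

Answer:
[675, 9, 8, 9, 992]
[675, 9, 8, 9, 992]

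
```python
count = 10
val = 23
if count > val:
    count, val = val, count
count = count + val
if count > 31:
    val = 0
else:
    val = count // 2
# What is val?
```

Trace:
`count = 10` → count = 10
`val = 23` → val = 23
`if count > val: ...` → count > val is False → no variable changes
`count = count + val` → count = 33
`if count > 31: ...` → count > 31 is True → val = 0
So val = 0

Answer: 0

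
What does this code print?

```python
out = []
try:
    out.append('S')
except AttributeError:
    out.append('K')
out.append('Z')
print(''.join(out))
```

Execution trace: 'S' (try body, no exception) → 'Z' (after the try/except). Output: SZ

Answer: SZ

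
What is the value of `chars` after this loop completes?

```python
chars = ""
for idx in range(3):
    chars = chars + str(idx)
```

Concatenate digits 0 to 2
`chars` takes the values: "" → "0" → "01" → "012"

Answer: "012"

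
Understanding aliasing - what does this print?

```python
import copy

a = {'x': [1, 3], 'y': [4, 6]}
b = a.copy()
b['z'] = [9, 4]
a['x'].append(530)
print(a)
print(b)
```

Key concept: shallow copy of dict with mutable values.
Step by step:
`a = {'x': [1, 3], 'y': [4, 6]}` → a = {'x': [1, 3], 'y': [4, 6]}
`b = a.copy()` → b = {'x': [1, 3], 'y': [4, 6]}
`b['z'] = [9, 4]` → b = {'x': [1, 3], 'y': [4, 6], 'z': [9, 4]}
`a['x'].append(530)` → a = {'x': [1, 3, 530], 'y': [4, 6]}; b = {'x': [1, 3, 530], 'y': [4, 6], 'z': [9, 4]}
`print(a)` → prints {'x': [1, 3, 530], 'y': [4, 6]}
`print(b)` → prints {'x': [1, 3, 530], 'y': [4, 6], 'z': [9, 4]}

Answer:
{'x': [1, 3, 530], 'y': [4, 6]}
{'x': [1, 3, 530], 'y': [4, 6], 'z': [9, 4]}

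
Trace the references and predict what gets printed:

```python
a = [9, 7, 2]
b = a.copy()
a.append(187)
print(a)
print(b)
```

Key concept: list.copy() creates independent copy.
Step by step:
`a = [9, 7, 2]` → a = [9, 7, 2]
`b = a.copy()` → b = [9, 7, 2]
`a.append(187)` → a = [9, 7, 2, 187]
`print(a)` → prints [9, 7, 2, 187]
`print(b)` → prints [9, 7, 2]

Answer:
[9, 7, 2, 187]
[9, 7, 2]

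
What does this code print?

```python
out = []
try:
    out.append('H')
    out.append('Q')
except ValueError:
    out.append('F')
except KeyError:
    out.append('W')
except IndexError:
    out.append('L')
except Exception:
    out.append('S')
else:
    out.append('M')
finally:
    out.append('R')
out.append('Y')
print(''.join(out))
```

Execution trace: 'H' (try body) → 'Q' (try body, no exception) → 'M' (else) → 'R' (finally) → 'Y' (after the try/except). Output: HQMRY

Answer: HQMRY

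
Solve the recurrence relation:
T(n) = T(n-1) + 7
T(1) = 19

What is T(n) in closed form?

Unrolling: T(n) = T(1) + 7·(n-1) = 19 + 7(n-1) = 7n + 12.

Answer: T(n) = 7n + 12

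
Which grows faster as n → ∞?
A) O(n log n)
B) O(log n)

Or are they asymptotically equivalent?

O(n log n) vs O(log n): Higher order terms dominate.

Answer: A) O(n log n) grows faster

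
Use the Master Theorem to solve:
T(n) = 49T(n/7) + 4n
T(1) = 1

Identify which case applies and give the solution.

a=49, b=7, f(n)=4n. log_7(49) = 2. Since c=1 < 2, Case 1 applies: T(n) = Θ(n^log_b(a)) = O(n^2).

Answer: O(n^2) - Case 1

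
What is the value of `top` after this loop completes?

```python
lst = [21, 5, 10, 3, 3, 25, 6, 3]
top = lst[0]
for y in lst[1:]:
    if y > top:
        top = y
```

Maximum of [21, 5, 10, 3, 3, 25, 6, 3]
`top` takes the values: 21 → 25

Answer: 25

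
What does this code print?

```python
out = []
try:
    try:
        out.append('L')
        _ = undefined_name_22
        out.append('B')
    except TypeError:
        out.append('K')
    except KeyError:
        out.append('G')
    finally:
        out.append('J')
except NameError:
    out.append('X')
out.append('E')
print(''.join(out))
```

Execution trace: 'L' (inner try body) → 'J' (inner finally) → 'X' (outer except NameError) → 'E' (after the try/except). Output: LJXE

Answer: LJXE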